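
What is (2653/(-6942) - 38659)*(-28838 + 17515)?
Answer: 233753258401/534 ≈ 4.3774e+8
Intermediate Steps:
(2653/(-6942) - 38659)*(-28838 + 17515) = (2653*(-1/6942) - 38659)*(-11323) = (-2653/6942 - 38659)*(-11323) = -268373431/6942*(-11323) = 233753258401/534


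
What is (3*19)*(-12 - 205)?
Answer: -12369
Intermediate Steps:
(3*19)*(-12 - 205) = 57*(-217) = -12369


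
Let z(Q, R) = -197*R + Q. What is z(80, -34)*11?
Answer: 74558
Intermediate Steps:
z(Q, R) = Q - 197*R
z(80, -34)*11 = (80 - 197*(-34))*11 = (80 + 6698)*11 = 6778*11 = 74558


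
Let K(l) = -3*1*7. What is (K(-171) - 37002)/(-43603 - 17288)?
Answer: 12341/20297 ≈ 0.60802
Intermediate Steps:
K(l) = -21 (K(l) = -3*7 = -21)
(K(-171) - 37002)/(-43603 - 17288) = (-21 - 37002)/(-43603 - 17288) = -37023/(-60891) = -37023*(-1/60891) = 12341/20297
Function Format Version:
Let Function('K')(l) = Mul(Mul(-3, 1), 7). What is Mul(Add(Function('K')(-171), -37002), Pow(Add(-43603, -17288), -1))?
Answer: Rational(12341, 20297) ≈ 0.60802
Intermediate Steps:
Function('K')(l) = -21 (Function('K')(l) = Mul(-3, 7) = -21)
Mul(Add(Function('K')(-171), -37002), Pow(Add(-43603, -17288), -1)) = Mul(Add(-21, -37002), Pow(Add(-43603, -17288), -1)) = Mul(-37023, Pow(-60891, -1)) = Mul(-37023, Rational(-1, 60891)) = Rational(12341, 20297)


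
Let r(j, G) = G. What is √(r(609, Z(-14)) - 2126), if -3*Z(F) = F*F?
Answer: I*√19722/3 ≈ 46.812*I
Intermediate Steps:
Z(F) = -F²/3 (Z(F) = -F*F/3 = -F²/3)
√(r(609, Z(-14)) - 2126) = √(-⅓*(-14)² - 2126) = √(-⅓*196 - 2126) = √(-196/3 - 2126) = √(-6574/3) = I*√19722/3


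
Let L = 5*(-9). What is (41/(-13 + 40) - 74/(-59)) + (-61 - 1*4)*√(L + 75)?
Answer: 4417/1593 - 65*√30 ≈ -353.25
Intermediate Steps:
L = -45
(41/(-13 + 40) - 74/(-59)) + (-61 - 1*4)*√(L + 75) = (41/(-13 + 40) - 74/(-59)) + (-61 - 1*4)*√(-45 + 75) = (41/27 - 74*(-1/59)) + (-61 - 4)*√30 = (41*(1/27) + 74/59) - 65*√30 = (41/27 + 74/59) - 65*√30 = 4417/1593 - 65*√30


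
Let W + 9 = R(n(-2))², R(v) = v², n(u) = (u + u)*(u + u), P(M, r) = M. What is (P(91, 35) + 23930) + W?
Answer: 89548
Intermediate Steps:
n(u) = 4*u² (n(u) = (2*u)*(2*u) = 4*u²)
W = 65527 (W = -9 + ((4*(-2)²)²)² = -9 + ((4*4)²)² = -9 + (16²)² = -9 + 256² = -9 + 65536 = 65527)
(P(91, 35) + 23930) + W = (91 + 23930) + 65527 = 24021 + 65527 = 89548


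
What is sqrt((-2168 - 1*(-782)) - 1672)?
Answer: I*sqrt(3058) ≈ 55.299*I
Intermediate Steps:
sqrt((-2168 - 1*(-782)) - 1672) = sqrt((-2168 + 782) - 1672) = sqrt(-1386 - 1672) = sqrt(-3058) = I*sqrt(3058)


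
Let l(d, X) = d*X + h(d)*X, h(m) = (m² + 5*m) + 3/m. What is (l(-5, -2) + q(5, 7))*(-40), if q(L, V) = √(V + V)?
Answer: -448 - 40*√14 ≈ -597.67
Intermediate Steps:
q(L, V) = √2*√V (q(L, V) = √(2*V) = √2*√V)
h(m) = m² + 3/m + 5*m
l(d, X) = X*d + X*(3 + d²*(5 + d))/d (l(d, X) = d*X + ((3 + d²*(5 + d))/d)*X = X*d + X*(3 + d²*(5 + d))/d)
(l(-5, -2) + q(5, 7))*(-40) = (-2*(3 + (-5)³ + 6*(-5)²)/(-5) + √2*√7)*(-40) = (-2*(-⅕)*(3 - 125 + 6*25) + √14)*(-40) = (-2*(-⅕)*(3 - 125 + 150) + √14)*(-40) = (-2*(-⅕)*28 + √14)*(-40) = (56/5 + √14)*(-40) = -448 - 40*√14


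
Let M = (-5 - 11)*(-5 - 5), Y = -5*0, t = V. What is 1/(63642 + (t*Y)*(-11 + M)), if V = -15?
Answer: 1/63642 ≈ 1.5713e-5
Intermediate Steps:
t = -15
Y = 0
M = 160 (M = -16*(-10) = 160)
1/(63642 + (t*Y)*(-11 + M)) = 1/(63642 + (-15*0)*(-11 + 160)) = 1/(63642 + 0*149) = 1/(63642 + 0) = 1/63642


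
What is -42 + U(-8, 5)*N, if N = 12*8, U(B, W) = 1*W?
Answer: 438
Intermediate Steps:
U(B, W) = W
N = 96
-42 + U(-8, 5)*N = -42 + 5*96 = -42 + 480 = 438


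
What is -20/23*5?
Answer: -100/23 ≈ -4.3478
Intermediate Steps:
-20/23*5 = -100/23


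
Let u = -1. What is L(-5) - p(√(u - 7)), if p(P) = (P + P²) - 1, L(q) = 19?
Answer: 28 - 2*I*√2 ≈ 28.0 - 2.8284*I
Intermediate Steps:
p(P) = -1 + P + P²
L(-5) - p(√(u - 7)) = 19 - (-1 + √(-1 - 7) + (√(-1 - 7))²) = 19 - (-1 + √(-8) + (√(-8))²) = 19 - (-1 + 2*I*√2 + (2*I*√2)²) = 19 - (-1 + 2*I*√2 - 8) = 19 - (-9 + 2*I*√2) = 19 + (9 - 2*I*√2) = 28 - 2*I*√2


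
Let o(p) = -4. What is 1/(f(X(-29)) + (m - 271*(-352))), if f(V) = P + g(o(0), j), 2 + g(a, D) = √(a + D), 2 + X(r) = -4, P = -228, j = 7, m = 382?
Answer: 31848/3042885311 - √3/9128655933 ≈ 1.0466e-5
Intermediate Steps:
X(r) = -6 (X(r) = -2 - 4 = -6)
g(a, D) = -2 + √(D + a) (g(a, D) = -2 + √(a + D) = -2 + √(D + a))
f(V) = -230 + √3 (f(V) = -228 + (-2 + √(7 - 4)) = -228 + (-2 + √3) = -230 + √3)
1/(f(X(-29)) + (m - 271*(-352))) = 1/((-230 + √3) + (382 - 271*(-352))) = 1/((-230 + √3) + (382 + 95392)) = 1/((-230 + √3) + 95774) = 1/(95544 + √3)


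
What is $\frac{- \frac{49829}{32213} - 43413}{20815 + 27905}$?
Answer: $- \frac{699256399}{784708680} \approx -0.8911$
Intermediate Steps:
$\frac{- \frac{49829}{32213} - 43413}{20815 + 27905} = \frac{\left(-49829\right) \frac{1}{32213} - 43413}{48720} = \left(- \frac{49829}{32213} - 43413\right) \frac{1}{48720} = \left(- \frac{1398512798}{32213}\right) \frac{1}{48720} = - \frac{699256399}{784708680}$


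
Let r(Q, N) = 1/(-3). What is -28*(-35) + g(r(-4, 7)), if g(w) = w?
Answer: 2939/3 ≈ 979.67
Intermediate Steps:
r(Q, N) = -⅓
-28*(-35) + g(r(-4, 7)) = -28*(-35) - ⅓ = 980 - ⅓ = 2939/3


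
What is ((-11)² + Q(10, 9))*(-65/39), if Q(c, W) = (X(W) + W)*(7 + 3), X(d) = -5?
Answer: -805/3 ≈ -268.33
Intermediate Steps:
Q(c, W) = -50 + 10*W (Q(c, W) = (-5 + W)*(7 + 3) = (-5 + W)*10 = -50 + 10*W)
((-11)² + Q(10, 9))*(-65/39) = ((-11)² + (-50 + 10*9))*(-65/39) = (121 + (-50 + 90))*(-65*1/39) = (121 + 40)*(-5/3) = 161*(-5/3) = -805/3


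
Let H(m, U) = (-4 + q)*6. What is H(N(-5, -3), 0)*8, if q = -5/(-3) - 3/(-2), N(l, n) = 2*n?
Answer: -40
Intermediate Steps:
q = 19/6 (q = -5*(-⅓) - 3*(-½) = 5/3 + 3/2 = 19/6 ≈ 3.1667)
H(m, U) = -5 (H(m, U) = (-4 + 19/6)*6 = -⅚*6 = -5)
H(N(-5, -3), 0)*8 = -5*8 = -40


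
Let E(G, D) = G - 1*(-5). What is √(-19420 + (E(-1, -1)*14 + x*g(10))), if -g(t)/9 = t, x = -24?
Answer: 2*I*√4301 ≈ 131.16*I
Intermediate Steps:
E(G, D) = 5 + G (E(G, D) = G + 5 = 5 + G)
g(t) = -9*t
√(-19420 + (E(-1, -1)*14 + x*g(10))) = √(-19420 + ((5 - 1)*14 - (-216)*10)) = √(-19420 + (4*14 - 24*(-90))) = √(-19420 + (56 + 2160)) = √(-19420 + 2216) = √(-17204) = 2*I*√4301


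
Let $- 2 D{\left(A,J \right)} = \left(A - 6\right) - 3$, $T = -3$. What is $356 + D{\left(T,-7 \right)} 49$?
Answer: $650$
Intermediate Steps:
$D{\left(A,J \right)} = \frac{9}{2} - \frac{A}{2}$ ($D{\left(A,J \right)} = - \frac{\left(A - 6\right) - 3}{2} = - \frac{\left(-6 + A\right) - 3}{2} = - \frac{-9 + A}{2} = \frac{9}{2} - \frac{A}{2}$)
$356 + D{\left(T,-7 \right)} 49 = 356 + \left(\frac{9}{2} - - \frac{3}{2}\right) 49 = 356 + \left(\frac{9}{2} + \frac{3}{2}\right) 49 = 356 + 6 \cdot 49 = 356 + 294 = 650$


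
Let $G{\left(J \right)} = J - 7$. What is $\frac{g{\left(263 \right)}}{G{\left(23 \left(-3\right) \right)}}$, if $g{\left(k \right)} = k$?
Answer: $- \frac{263}{76} \approx -3.4605$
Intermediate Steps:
$G{\left(J \right)} = -7 + J$ ($G{\left(J \right)} = J - 7 = -7 + J$)
$\frac{g{\left(263 \right)}}{G{\left(23 \left(-3\right) \right)}} = \frac{263}{-7 + 23 \left(-3\right)} = \frac{263}{-7 - 69} = \frac{263}{-76} = 263 \left(- \frac{1}{76}\right) = - \frac{263}{76}$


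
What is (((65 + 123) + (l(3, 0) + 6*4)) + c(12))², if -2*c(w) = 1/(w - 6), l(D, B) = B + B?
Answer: 6466849/144 ≈ 44909.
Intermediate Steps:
l(D, B) = 2*B
c(w) = -1/(2*(-6 + w)) (c(w) = -1/(2*(w - 6)) = -1/(2*(-6 + w)))
(((65 + 123) + (l(3, 0) + 6*4)) + c(12))² = (((65 + 123) + (2*0 + 6*4)) - 1/(-12 + 2*12))² = ((188 + (0 + 24)) - 1/(-12 + 24))² = ((188 + 24) - 1/12)² = (212 - 1*1/12)² = (212 - 1/12)² = (2543/12)² = 6466849/144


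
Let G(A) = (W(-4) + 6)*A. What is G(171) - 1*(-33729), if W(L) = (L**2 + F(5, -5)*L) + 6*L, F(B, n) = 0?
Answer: 33387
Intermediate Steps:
W(L) = L**2 + 6*L (W(L) = (L**2 + 0*L) + 6*L = (L**2 + 0) + 6*L = L**2 + 6*L)
G(A) = -2*A (G(A) = (-4*(6 - 4) + 6)*A = (-4*2 + 6)*A = (-8 + 6)*A = -2*A)
G(171) - 1*(-33729) = -2*171 - 1*(-33729) = -342 + 33729 = 33387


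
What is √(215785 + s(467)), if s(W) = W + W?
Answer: √216719 ≈ 465.53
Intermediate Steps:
s(W) = 2*W
√(215785 + s(467)) = √(215785 + 2*467) = √(215785 + 934) = √216719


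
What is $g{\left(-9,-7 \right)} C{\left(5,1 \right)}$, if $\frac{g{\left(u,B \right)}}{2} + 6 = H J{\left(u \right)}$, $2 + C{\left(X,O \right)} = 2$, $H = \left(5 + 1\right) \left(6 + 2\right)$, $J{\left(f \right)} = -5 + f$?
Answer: $0$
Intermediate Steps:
$H = 48$ ($H = 6 \cdot 8 = 48$)
$C{\left(X,O \right)} = 0$ ($C{\left(X,O \right)} = -2 + 2 = 0$)
$g{\left(u,B \right)} = -492 + 96 u$ ($g{\left(u,B \right)} = -12 + 2 \cdot 48 \left(-5 + u\right) = -12 + 2 \left(-240 + 48 u\right) = -12 + \left(-480 + 96 u\right) = -492 + 96 u$)
$g{\left(-9,-7 \right)} C{\left(5,1 \right)} = \left(-492 + 96 \left(-9\right)\right) 0 = \left(-492 - 864\right) 0 = \left(-1356\right) 0 = 0$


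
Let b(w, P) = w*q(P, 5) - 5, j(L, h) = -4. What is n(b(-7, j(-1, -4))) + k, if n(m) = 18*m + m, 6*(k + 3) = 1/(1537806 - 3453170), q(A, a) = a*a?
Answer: -39337745833/11492184 ≈ -3423.0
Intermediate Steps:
q(A, a) = a²
b(w, P) = -5 + 25*w (b(w, P) = w*5² - 5 = w*25 - 5 = 25*w - 5 = -5 + 25*w)
k = -34476553/11492184 (k = -3 + 1/(6*(1537806 - 3453170)) = -3 + (⅙)/(-1915364) = -3 + (⅙)*(-1/1915364) = -3 - 1/11492184 = -34476553/11492184 ≈ -3.0000)
n(m) = 19*m
n(b(-7, j(-1, -4))) + k = 19*(-5 + 25*(-7)) - 34476553/11492184 = 19*(-5 - 175) - 34476553/11492184 = 19*(-180) - 34476553/11492184 = -3420 - 34476553/11492184 = -39337745833/11492184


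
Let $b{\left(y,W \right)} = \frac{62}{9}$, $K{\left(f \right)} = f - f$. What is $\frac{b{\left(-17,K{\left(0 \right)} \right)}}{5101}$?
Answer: $\frac{62}{45909} \approx 0.0013505$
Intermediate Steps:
$K{\left(f \right)} = 0$
$b{\left(y,W \right)} = \frac{62}{9}$ ($b{\left(y,W \right)} = 62 \cdot \frac{1}{9} = \frac{62}{9}$)
$\frac{b{\left(-17,K{\left(0 \right)} \right)}}{5101} = \frac{62}{9 \cdot 5101} = \frac{62}{9} \cdot \frac{1}{5101} = \frac{62}{45909}$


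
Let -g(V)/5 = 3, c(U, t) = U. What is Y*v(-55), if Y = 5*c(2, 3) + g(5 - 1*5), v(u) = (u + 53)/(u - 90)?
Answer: -2/29 ≈ -0.068966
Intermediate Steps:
g(V) = -15 (g(V) = -5*3 = -15)
v(u) = (53 + u)/(-90 + u)
Y = -5 (Y = 5*2 - 15 = 10 - 15 = -5)
Y*v(-55) = -5*(53 - 55)/(-90 - 55) = -5*(-2)/(-145) = -(-1)*(-2)/29 = -5*2/145 = -2/29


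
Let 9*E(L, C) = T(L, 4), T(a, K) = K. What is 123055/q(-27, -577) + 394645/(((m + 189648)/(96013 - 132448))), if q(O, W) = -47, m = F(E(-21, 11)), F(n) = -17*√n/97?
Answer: -203451188390645/2593814098 ≈ -78437.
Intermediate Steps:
E(L, C) = 4/9 (E(L, C) = (⅑)*4 = 4/9)
F(n) = -17*√n/97 (F(n) = -17*√n*(1/97) = -17*√n/97)
m = -34/291 (m = -17*√(4/9)/97 = -17/97*⅔ = -34/291 ≈ -0.11684)
123055/q(-27, -577) + 394645/(((m + 189648)/(96013 - 132448))) = 123055/(-47) + 394645/(((-34/291 + 189648)/(96013 - 132448))) = 123055*(-1/47) + 394645/(((55187534/291)/(-36435))) = -123055/47 + 394645/(((55187534/291)*(-1/36435))) = -123055/47 + 394645/(-55187534/10602585) = -123055/47 + 394645*(-10602585/55187534) = -123055/47 - 4184257157325/55187534 = -203451188390645/2593814098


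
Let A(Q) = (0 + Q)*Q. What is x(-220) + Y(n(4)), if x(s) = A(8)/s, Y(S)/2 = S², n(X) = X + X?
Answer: 7024/55 ≈ 127.71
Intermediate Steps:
A(Q) = Q² (A(Q) = Q*Q = Q²)
n(X) = 2*X
Y(S) = 2*S²
x(s) = 64/s (x(s) = 8²/s = 64/s)
x(-220) + Y(n(4)) = 64/(-220) + 2*(2*4)² = 64*(-1/220) + 2*8² = -16/55 + 2*64 = -16/55 + 128 = 7024/55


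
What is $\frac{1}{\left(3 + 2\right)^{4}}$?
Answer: $\frac{1}{625} \approx 0.0016$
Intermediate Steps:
$\frac{1}{\left(3 + 2\right)^{4}} = \frac{1}{5^{4}} = \frac{1}{625}$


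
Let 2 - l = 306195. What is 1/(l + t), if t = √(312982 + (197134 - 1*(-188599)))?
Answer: -306193/93753454534 - 3*√77635/93753454534 ≈ -3.2749e-6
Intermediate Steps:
l = -306193 (l = 2 - 1*306195 = 2 - 306195 = -306193)
t = 3*√77635 (t = √(312982 + (197134 + 188599)) = √(312982 + 385733) = √698715 = 3*√77635 ≈ 835.89)
1/(l + t) = 1/(-306193 + 3*√77635)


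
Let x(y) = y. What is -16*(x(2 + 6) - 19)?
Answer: 176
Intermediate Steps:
-16*(x(2 + 6) - 19) = -16*((2 + 6) - 19) = -16*(8 - 19) = -16*(-11) = 176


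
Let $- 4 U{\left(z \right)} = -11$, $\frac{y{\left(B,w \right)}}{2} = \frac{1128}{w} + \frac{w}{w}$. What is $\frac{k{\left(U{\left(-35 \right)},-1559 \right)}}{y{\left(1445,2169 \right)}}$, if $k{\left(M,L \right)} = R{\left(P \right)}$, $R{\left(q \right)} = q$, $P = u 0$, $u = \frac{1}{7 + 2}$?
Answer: $0$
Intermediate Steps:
$y{\left(B,w \right)} = 2 + \frac{2256}{w}$ ($y{\left(B,w \right)} = 2 \left(\frac{1128}{w} + \frac{w}{w}\right) = 2 \left(\frac{1128}{w} + 1\right) = 2 \left(1 + \frac{1128}{w}\right) = 2 + \frac{2256}{w}$)
$u = \frac{1}{9} \approx 0.11111$
$P = 0$ ($P = \frac{1}{9} \cdot 0 = 0$)
$U{\left(z \right)} = \frac{11}{4}$ ($U{\left(z \right)} = \left(- \frac{1}{4}\right) \left(-11\right) = \frac{11}{4}$)
$k{\left(M,L \right)} = 0$
$\frac{k{\left(U{\left(-35 \right)},-1559 \right)}}{y{\left(1445,2169 \right)}} = \frac{0}{2 + \frac{2256}{2169}} = \frac{0}{2 + 2256 \cdot \frac{1}{2169}} = \frac{0}{2 + \frac{752}{723}} = \frac{0}{\frac{2198}{723}} = 0 \cdot \frac{723}{2198} = 0$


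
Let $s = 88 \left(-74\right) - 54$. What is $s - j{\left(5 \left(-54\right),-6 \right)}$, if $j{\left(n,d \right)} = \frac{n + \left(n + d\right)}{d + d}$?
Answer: $- \frac{13223}{2} \approx -6611.5$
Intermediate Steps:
$j{\left(n,d \right)} = \frac{d + 2 n}{2 d}$ ($j{\left(n,d \right)} = \frac{n + \left(d + n\right)}{2 d} = \left(d + 2 n\right) \frac{1}{2 d} = \frac{d + 2 n}{2 d}$)
$s = -6566$ ($s = -6512 - 54 = -6566$)
$s - j{\left(5 \left(-54\right),-6 \right)} = -6566 - \frac{5 \left(-54\right) + \frac{1}{2} \left(-6\right)}{-6} = -6566 - - \frac{-270 - 3}{6} = -6566 - \left(- \frac{1}{6}\right) \left(-273\right) = -6566 - \frac{91}{2} = - \frac{13223}{2}$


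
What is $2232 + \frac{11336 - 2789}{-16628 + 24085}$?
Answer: $\frac{16652571}{7457} \approx 2233.1$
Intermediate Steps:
$2232 + \frac{11336 - 2789}{-16628 + 24085} = 2232 + \frac{8547}{7457} = \frac{16652571}{7457}$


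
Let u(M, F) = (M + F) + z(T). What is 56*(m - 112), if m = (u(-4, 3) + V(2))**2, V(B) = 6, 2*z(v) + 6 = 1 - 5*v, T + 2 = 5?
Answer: -4872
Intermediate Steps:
T = 3 (T = -2 + 5 = 3)
z(v) = -5/2 - 5*v/2 (z(v) = -3 + (1 - 5*v)/2 = -3 + (1/2 - 5*v/2) = -5/2 - 5*v/2)
u(M, F) = -10 + F + M (u(M, F) = (M + F) + (-5/2 - 5/2*3) = (F + M) + (-5/2 - 15/2) = (F + M) - 10 = -10 + F + M)
m = 25 (m = ((-10 + 3 - 4) + 6)**2 = (-11 + 6)**2 = (-5)**2 = 25)
56*(m - 112) = 56*(25 - 112) = 56*(-87) = -4872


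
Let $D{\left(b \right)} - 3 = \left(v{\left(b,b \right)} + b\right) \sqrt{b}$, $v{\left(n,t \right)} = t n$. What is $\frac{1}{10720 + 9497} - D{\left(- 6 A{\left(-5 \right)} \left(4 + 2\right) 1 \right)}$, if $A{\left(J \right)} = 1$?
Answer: $- \frac{60650}{20217} - 7560 i \approx -3.0 - 7560.0 i$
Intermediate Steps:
$v{\left(n,t \right)} = n t$
$D{\left(b \right)} = 3 + \sqrt{b} \left(b + b^{2}\right)$ ($D{\left(b \right)} = 3 + \left(b b + b\right) \sqrt{b} = 3 + \left(b^{2} + b\right) \sqrt{b} = 3 + \left(b + b^{2}\right) \sqrt{b} = 3 + \sqrt{b} \left(b + b^{2}\right)$)
$\frac{1}{10720 + 9497} - D{\left(- 6 A{\left(-5 \right)} \left(4 + 2\right) 1 \right)} = \frac{1}{10720 + 9497} - \left(3 + \left(\left(-6\right) 1 \left(4 + 2\right) 1\right)^{\frac{3}{2}} + \left(\left(-6\right) 1 \left(4 + 2\right) 1\right)^{\frac{5}{2}}\right) = \frac{1}{20217} - \left(3 + \left(- 6 \cdot 6 \cdot 1\right)^{\frac{3}{2}} + \left(- 6 \cdot 6 \cdot 1\right)^{\frac{5}{2}}\right) = \frac{1}{20217} - \left(3 + \left(\left(-6\right) 6\right)^{\frac{3}{2}} + \left(\left(-6\right) 6\right)^{\frac{5}{2}}\right) = \frac{1}{20217} - \left(3 + \left(-36\right)^{\frac{3}{2}} + \left(-36\right)^{\frac{5}{2}}\right) = \frac{1}{20217} - \left(3 - 216 i + 7776 i\right) = \frac{1}{20217} - \left(3 + 7560 i\right) = - \frac{60650}{20217} - 7560 i$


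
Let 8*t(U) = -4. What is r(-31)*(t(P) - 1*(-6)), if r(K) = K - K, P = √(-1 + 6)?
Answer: 0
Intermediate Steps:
P = √5 ≈ 2.2361
t(U) = -½ (t(U) = (⅛)*(-4) = -½)
r(K) = 0
r(-31)*(t(P) - 1*(-6)) = 0*(-½ - 1*(-6)) = 0*(-½ + 6) = 0*(11/2) = 0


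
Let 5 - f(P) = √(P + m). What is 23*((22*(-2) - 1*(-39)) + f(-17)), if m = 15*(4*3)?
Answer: -23*√163 ≈ -293.64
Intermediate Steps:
m = 180 (m = 15*12 = 180)
f(P) = 5 - √(180 + P) (f(P) = 5 - √(P + 180) = 5 - √(180 + P))
23*((22*(-2) - 1*(-39)) + f(-17)) = 23*((22*(-2) - 1*(-39)) + (5 - √(180 - 17))) = 23*((-44 + 39) + (5 - √163)) = 23*(-5 + (5 - √163)) = 23*(-√163) = -23*√163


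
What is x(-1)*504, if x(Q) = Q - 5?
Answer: -3024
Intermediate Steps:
x(Q) = -5 + Q
x(-1)*504 = (-5 - 1)*504 = -6*504 = -3024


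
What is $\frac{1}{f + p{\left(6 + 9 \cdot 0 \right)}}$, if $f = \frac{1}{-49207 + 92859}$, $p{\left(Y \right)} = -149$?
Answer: $- \frac{43652}{6504147} \approx -0.0067114$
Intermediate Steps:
$f = \frac{1}{43652} \approx 2.2908 \cdot 10^{-5}$
$\frac{1}{f + p{\left(6 + 9 \cdot 0 \right)}} = \frac{1}{\frac{1}{43652} - 149} = \frac{1}{- \frac{6504147}{43652}} = - \frac{43652}{6504147}$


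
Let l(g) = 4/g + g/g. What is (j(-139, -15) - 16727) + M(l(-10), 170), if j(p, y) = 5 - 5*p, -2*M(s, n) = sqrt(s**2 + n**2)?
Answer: -16027 - sqrt(722509)/10 ≈ -16112.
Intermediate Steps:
l(g) = 1 + 4/g (l(g) = 4/g + 1 = 1 + 4/g)
M(s, n) = -sqrt(n**2 + s**2)/2 (M(s, n) = -sqrt(s**2 + n**2)/2 = -sqrt(n**2 + s**2)/2)
(j(-139, -15) - 16727) + M(l(-10), 170) = ((5 - 5*(-139)) - 16727) - sqrt(170**2 + ((4 - 10)/(-10))**2)/2 = ((5 + 695) - 16727) - sqrt(28900 + (-1/10*(-6))**2)/2 = (700 - 16727) - sqrt(28900 + (3/5)**2)/2 = -16027 - sqrt(28900 + 9/25)/2 = -16027 - sqrt(722509)/10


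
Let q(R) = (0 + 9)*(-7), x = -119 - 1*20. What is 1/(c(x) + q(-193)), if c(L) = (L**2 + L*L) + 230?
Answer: 1/38809 ≈ 2.5767e-5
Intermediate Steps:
x = -139 (x = -119 - 20 = -139)
c(L) = 230 + 2*L**2 (c(L) = (L**2 + L**2) + 230 = 2*L**2 + 230 = 230 + 2*L**2)
q(R) = -63 (q(R) = 9*(-7) = -63)
1/(c(x) + q(-193)) = 1/((230 + 2*(-139)**2) - 63) = 1/((230 + 2*19321) - 63) = 1/((230 + 38642) - 63) = 1/(38872 - 63) = 1/38809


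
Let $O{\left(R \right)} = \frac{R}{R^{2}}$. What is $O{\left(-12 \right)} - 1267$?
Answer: $- \frac{15205}{12} \approx -1267.1$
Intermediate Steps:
$O{\left(R \right)} = \frac{1}{R}$ ($O{\left(R \right)} = \frac{R}{R^{2}} = \frac{1}{R}$)
$O{\left(-12 \right)} - 1267 = \frac{1}{-12} - 1267 = - \frac{1}{12} - 1267 = - \frac{15205}{12}$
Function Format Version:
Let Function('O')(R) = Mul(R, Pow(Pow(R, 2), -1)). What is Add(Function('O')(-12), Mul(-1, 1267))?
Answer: Rational(-15205, 12) ≈ -1267.1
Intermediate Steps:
Function('O')(R) = Pow(R, -1) (Function('O')(R) = Mul(R, Pow(R, -2)) = Pow(R, -1))
Add(Function('O')(-12), Mul(-1, 1267)) = Add(Pow(-12, -1), Mul(-1, 1267)) = Add(Rational(-1, 12), -1267) = Rational(-15205, 12)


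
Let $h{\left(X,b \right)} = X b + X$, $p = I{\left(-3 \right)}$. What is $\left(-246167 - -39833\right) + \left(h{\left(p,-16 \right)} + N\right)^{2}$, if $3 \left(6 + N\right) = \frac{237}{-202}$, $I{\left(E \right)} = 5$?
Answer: $- \frac{8148946055}{40804} \approx -1.9971 \cdot 10^{5}$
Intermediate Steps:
$p = 5$
$h{\left(X,b \right)} = X + X b$
$N = - \frac{1291}{202}$ ($N = -6 + \frac{237 \frac{1}{-202}}{3} = -6 + \frac{237 \left(- \frac{1}{202}\right)}{3} = -6 + \frac{1}{3} \left(- \frac{237}{202}\right) = -6 - \frac{79}{202} = - \frac{1291}{202} \approx -6.3911$)
$\left(-246167 - -39833\right) + \left(h{\left(p,-16 \right)} + N\right)^{2} = \left(-246167 - -39833\right) + \left(5 \left(1 - 16\right) - \frac{1291}{202}\right)^{2} = \left(-246167 + 39833\right) + \left(5 \left(-15\right) - \frac{1291}{202}\right)^{2} = -206334 + \left(-75 - \frac{1291}{202}\right)^{2} = -206334 + \left(- \frac{16441}{202}\right)^{2} = -206334 + \frac{270306481}{40804} = - \frac{8148946055}{40804}$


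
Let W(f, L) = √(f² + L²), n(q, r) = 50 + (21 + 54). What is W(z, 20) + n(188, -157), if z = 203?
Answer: 125 + √41609 ≈ 328.98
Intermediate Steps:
n(q, r) = 125 (n(q, r) = 50 + 75 = 125)
W(f, L) = √(L² + f²)
W(z, 20) + n(188, -157) = √(20² + 203²) + 125 = √(400 + 41209) + 125 = √41609 + 125 = 125 + √41609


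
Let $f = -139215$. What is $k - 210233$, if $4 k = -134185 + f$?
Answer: $-278583$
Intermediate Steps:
$k = -68350$ ($k = \frac{-134185 - 139215}{4} = \frac{1}{4} \left(-273400\right) = -68350$)
$k - 210233 = -68350 - 210233 = -278583$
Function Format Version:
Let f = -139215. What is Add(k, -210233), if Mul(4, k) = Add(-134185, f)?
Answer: -278583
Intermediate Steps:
k = -68350 (k = Mul(Rational(1, 4), Add(-134185, -139215)) = Mul(Rational(1, 4), -273400) = -68350)
Add(k, -210233) = Add(-68350, -210233) = -278583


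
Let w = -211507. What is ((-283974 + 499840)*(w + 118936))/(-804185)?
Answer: 1175466558/47305 ≈ 24849.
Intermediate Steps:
((-283974 + 499840)*(w + 118936))/(-804185) = ((-283974 + 499840)*(-211507 + 118936))/(-804185) = (215866*(-92571))*(-1/804185) = -19982931486*(-1/804185) = 1175466558/47305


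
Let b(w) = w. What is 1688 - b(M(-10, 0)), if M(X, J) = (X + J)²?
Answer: 1588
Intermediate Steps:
M(X, J) = (J + X)²
1688 - b(M(-10, 0)) = 1688 - (0 - 10)² = 1688 - 1*(-10)² = 1688 - 1*100 = 1688 - 100 = 1588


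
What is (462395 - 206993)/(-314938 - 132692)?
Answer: -42567/74605 ≈ -0.57057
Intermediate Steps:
(462395 - 206993)/(-314938 - 132692) = 255402/(-447630) = 255402*(-1/447630) = -42567/74605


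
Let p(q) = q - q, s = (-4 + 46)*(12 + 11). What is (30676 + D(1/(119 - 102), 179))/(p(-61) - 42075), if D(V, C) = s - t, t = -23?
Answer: -2111/2805 ≈ -0.75258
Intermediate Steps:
s = 966 (s = 42*23 = 966)
D(V, C) = 989 (D(V, C) = 966 - 1*(-23) = 966 + 23 = 989)
p(q) = 0
(30676 + D(1/(119 - 102), 179))/(p(-61) - 42075) = (30676 + 989)/(0 - 42075) = 31665/(-42075) = 31665*(-1/42075) = -2111/2805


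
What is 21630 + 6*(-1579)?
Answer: 12156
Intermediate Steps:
21630 + 6*(-1579) = 21630 - 9474 = 12156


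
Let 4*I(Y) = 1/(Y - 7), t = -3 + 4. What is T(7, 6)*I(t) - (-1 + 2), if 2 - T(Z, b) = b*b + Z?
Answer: 17/24 ≈ 0.70833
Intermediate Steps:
T(Z, b) = 2 - Z - b² (T(Z, b) = 2 - (b*b + Z) = 2 - (b² + Z) = 2 - (Z + b²) = 2 + (-Z - b²) = 2 - Z - b²)
t = 1
I(Y) = 1/(4*(-7 + Y)) (I(Y) = 1/(4*(Y - 7)) = 1/(4*(-7 + Y)))
T(7, 6)*I(t) - (-1 + 2) = (2 - 1*7 - 1*6²)*(1/(4*(-7 + 1))) - (-1 + 2) = (2 - 7 - 1*36)*((¼)/(-6)) - 1*1 = (2 - 7 - 36)*((¼)*(-⅙)) - 1 = -41*(-1/24) - 1 = 41/24 - 1 = 17/24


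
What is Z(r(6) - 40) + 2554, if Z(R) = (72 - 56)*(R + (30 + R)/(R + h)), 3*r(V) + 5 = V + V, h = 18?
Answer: 346490/177 ≈ 1957.6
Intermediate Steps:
r(V) = -5/3 + 2*V/3 (r(V) = -5/3 + (V + V)/3 = -5/3 + (2*V)/3 = -5/3 + 2*V/3)
Z(R) = 16*R + 16*(30 + R)/(18 + R) (Z(R) = (72 - 56)*(R + (30 + R)/(R + 18)) = 16*(R + (30 + R)/(18 + R)) = 16*R + 16*(30 + R)/(18 + R))
Z(r(6) - 40) + 2554 = 16*(30 + ((-5/3 + (⅔)*6) - 40)² + 19*((-5/3 + (⅔)*6) - 40))/(18 + ((-5/3 + (⅔)*6) - 40)) + 2554 = 16*(30 + ((-5/3 + 4) - 40)² + 19*((-5/3 + 4) - 40))/(18 + ((-5/3 + 4) - 40)) + 2554 = 16*(30 + (7/3 - 40)² + 19*(7/3 - 40))/(18 + (7/3 - 40)) + 2554 = 16*(30 + (-113/3)² + 19*(-113/3))/(18 - 113/3) + 2554 = 16*(30 + 12769/9 - 2147/3)/(-59/3) + 2554 = 16*(-3/59)*(6598/9) + 2554 = -105568/177 + 2554 = 346490/177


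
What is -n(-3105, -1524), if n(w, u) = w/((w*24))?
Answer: -1/24 ≈ -0.041667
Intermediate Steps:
n(w, u) = 1/24 (n(w, u) = w/((24*w)) = w*(1/(24*w)) = 1/24)
-n(-3105, -1524) = -1*1/24 = -1/24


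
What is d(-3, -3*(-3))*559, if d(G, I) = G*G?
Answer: 5031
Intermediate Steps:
d(G, I) = G²
d(-3, -3*(-3))*559 = (-3)²*559 = 9*559 = 5031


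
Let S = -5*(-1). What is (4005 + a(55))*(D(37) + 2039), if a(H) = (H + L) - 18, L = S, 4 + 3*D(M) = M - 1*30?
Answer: 8255880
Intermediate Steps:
S = 5
D(M) = -34/3 + M/3 (D(M) = -4/3 + (M - 1*30)/3 = -4/3 + (M - 30)/3 = -4/3 + (-30 + M)/3 = -4/3 + (-10 + M/3) = -34/3 + M/3)
L = 5
a(H) = -13 + H (a(H) = (H + 5) - 18 = (5 + H) - 18 = -13 + H)
(4005 + a(55))*(D(37) + 2039) = (4005 + (-13 + 55))*((-34/3 + (1/3)*37) + 2039) = (4005 + 42)*((-34/3 + 37/3) + 2039) = 4047*(1 + 2039) = 4047*2040 = 8255880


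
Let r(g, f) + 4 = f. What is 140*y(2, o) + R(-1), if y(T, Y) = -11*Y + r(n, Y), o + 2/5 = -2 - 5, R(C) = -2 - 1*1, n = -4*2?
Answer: 9797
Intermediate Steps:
n = -8
r(g, f) = -4 + f
R(C) = -3 (R(C) = -2 - 1 = -3)
o = -37/5 (o = -⅖ + (-2 - 5) = -⅖ - 7 = -37/5 ≈ -7.4000)
y(T, Y) = -4 - 10*Y (y(T, Y) = -11*Y + (-4 + Y) = -4 - 10*Y)
140*y(2, o) + R(-1) = 140*(-4 - 10*(-37/5)) - 3 = 140*(-4 + 74) - 3 = 140*70 - 3 = 9800 - 3 = 9797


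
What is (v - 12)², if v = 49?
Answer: 1369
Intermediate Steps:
(v - 12)² = (49 - 12)² = 37² = 1369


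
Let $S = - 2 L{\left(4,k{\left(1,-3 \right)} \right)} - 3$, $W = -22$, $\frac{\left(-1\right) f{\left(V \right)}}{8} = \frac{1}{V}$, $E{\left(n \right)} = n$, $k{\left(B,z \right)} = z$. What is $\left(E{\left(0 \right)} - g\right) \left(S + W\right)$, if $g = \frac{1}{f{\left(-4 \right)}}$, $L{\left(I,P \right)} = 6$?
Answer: $\frac{37}{2} \approx 18.5$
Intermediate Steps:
$f{\left(V \right)} = - \frac{8}{V}$
$g = \frac{1}{2}$ ($g = \frac{1}{\left(-8\right) \frac{1}{-4}} = \frac{1}{\left(-8\right) \left(- \frac{1}{4}\right)} = \frac{1}{2} \approx 0.5$)
$S = -15$ ($S = \left(-2\right) 6 - 3 = -12 - 3 = -15$)
$\left(E{\left(0 \right)} - g\right) \left(S + W\right) = \left(0 - \frac{1}{2}\right) \left(-15 - 22\right) = \left(0 - \frac{1}{2}\right) \left(-37\right) = \left(- \frac{1}{2}\right) \left(-37\right) = \frac{37}{2}$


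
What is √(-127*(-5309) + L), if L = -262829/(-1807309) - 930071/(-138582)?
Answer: √114041980185831593953498/411265182 ≈ 821.13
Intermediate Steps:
L = 245335579631/35780070834 (L = -262829*(-1/1807309) - 930071*(-1/138582) = 37547/258187 + 930071/138582 = 245335579631/35780070834 ≈ 6.8568)
√(-127*(-5309) + L) = √(-127*(-5309) + 245335579631/35780070834) = √(674243 + 245335579631/35780070834) = √(24124707634908293/35780070834) = √114041980185831593953498/411265182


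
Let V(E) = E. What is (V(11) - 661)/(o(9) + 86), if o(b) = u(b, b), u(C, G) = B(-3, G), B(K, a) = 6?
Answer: -325/46 ≈ -7.0652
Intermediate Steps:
u(C, G) = 6
o(b) = 6
(V(11) - 661)/(o(9) + 86) = (11 - 661)/(6 + 86) = -650/92 = -650*1/92 = -325/46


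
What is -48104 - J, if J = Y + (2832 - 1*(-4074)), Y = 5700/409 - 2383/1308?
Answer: -29435290673/534972 ≈ -55022.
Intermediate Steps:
Y = 6480953/534972 (Y = 5700*(1/409) - 2383*1/1308 = 5700/409 - 2383/1308 = 6480953/534972 ≈ 12.115)
J = 3700997585/534972 (J = 6480953/534972 + (2832 - 1*(-4074)) = 6480953/534972 + (2832 + 4074) = 6480953/534972 + 6906 = 3700997585/534972 ≈ 6918.1)
-48104 - J = -48104 - 1*3700997585/534972 = -48104 - 3700997585/534972 = -29435290673/534972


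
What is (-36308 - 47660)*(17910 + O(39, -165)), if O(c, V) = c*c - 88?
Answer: -1624193024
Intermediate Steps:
O(c, V) = -88 + c² (O(c, V) = c² - 88 = -88 + c²)
(-36308 - 47660)*(17910 + O(39, -165)) = (-36308 - 47660)*(17910 + (-88 + 39²)) = -83968*(17910 + (-88 + 1521)) = -83968*(17910 + 1433) = -83968*19343 = -1624193024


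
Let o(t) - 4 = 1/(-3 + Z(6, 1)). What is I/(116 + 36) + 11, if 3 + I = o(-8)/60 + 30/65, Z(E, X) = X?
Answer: 2604451/237120 ≈ 10.984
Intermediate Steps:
o(t) = 7/2 (o(t) = 4 + 1/(-3 + 1) = 4 + 1/(-2) = 4 - ½ = 7/2)
I = -3869/1560 (I = -3 + ((7/2)/60 + 30/65) = -3 + ((7/2)*(1/60) + 30*(1/65)) = -3 + (7/120 + 6/13) = -3 + 811/1560 = -3869/1560 ≈ -2.4801)
I/(116 + 36) + 11 = -3869/1560/(116 + 36) + 11 = -3869/1560/152 + 11 = (1/152)*(-3869/1560) + 11 = -3869/237120 + 11 = 2604451/237120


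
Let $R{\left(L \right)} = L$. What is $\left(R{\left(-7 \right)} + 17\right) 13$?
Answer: $130$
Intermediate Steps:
$\left(R{\left(-7 \right)} + 17\right) 13 = \left(-7 + 17\right) 13 = 10 \cdot 13 = 130$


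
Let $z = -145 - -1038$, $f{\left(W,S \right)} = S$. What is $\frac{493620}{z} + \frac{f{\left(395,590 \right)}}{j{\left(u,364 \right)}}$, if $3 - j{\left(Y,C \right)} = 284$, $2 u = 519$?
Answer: $\frac{7272650}{13207} \approx 550.67$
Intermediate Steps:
$u = \frac{519}{2}$ ($u = \frac{1}{2} \cdot 519 = \frac{519}{2} \approx 259.5$)
$j{\left(Y,C \right)} = -281$ ($j{\left(Y,C \right)} = 3 - 284 = -281$)
$z = 893$ ($z = -145 + 1038 = 893$)
$\frac{493620}{z} + \frac{f{\left(395,590 \right)}}{j{\left(u,364 \right)}} = \frac{493620}{893} + \frac{590}{-281} = 493620 \cdot \frac{1}{893} + 590 \left(- \frac{1}{281}\right) = \frac{25980}{47} - \frac{590}{281} = \frac{7272650}{13207}$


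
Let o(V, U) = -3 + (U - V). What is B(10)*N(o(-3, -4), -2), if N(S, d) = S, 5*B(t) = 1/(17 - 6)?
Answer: -4/55 ≈ -0.072727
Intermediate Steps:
o(V, U) = -3 + U - V
B(t) = 1/55 (B(t) = 1/(5*(17 - 6)) = (⅕)/11 = (⅕)*(1/11) = 1/55)
B(10)*N(o(-3, -4), -2) = (-3 - 4 - 1*(-3))/55 = (-3 - 4 + 3)/55 = (1/55)*(-4) = -4/55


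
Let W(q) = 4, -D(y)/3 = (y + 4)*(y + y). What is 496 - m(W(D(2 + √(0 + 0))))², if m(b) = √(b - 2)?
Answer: 494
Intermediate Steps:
D(y) = -6*y*(4 + y) (D(y) = -3*(y + 4)*(y + y) = -3*(4 + y)*2*y = -6*y*(4 + y))
m(b) = √(-2 + b)
496 - m(W(D(2 + √(0 + 0))))² = 496 - (√(-2 + 4))² = 496 - (√2)² = 496 - 1*2 = 496 - 2 = 494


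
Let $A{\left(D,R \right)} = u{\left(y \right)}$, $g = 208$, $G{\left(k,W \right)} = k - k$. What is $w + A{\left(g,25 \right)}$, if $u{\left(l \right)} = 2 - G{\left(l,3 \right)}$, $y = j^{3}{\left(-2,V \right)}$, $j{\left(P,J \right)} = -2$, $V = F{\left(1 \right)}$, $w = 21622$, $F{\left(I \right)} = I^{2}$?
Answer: $21624$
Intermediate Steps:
$G{\left(k,W \right)} = 0$
$V = 1$ ($V = 1^{2} = 1$)
$y = -8$ ($y = \left(-2\right)^{3} = -8$)
$u{\left(l \right)} = 2$ ($u{\left(l \right)} = 2 - 0 = 2 + 0 = 2$)
$A{\left(D,R \right)} = 2$
$w + A{\left(g,25 \right)} = 21622 + 2 = 21624$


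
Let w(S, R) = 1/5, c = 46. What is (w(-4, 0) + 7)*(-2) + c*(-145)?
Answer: -33422/5 ≈ -6684.4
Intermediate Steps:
w(S, R) = ⅕
(w(-4, 0) + 7)*(-2) + c*(-145) = (⅕ + 7)*(-2) + 46*(-145) = (36/5)*(-2) - 6670 = -72/5 - 6670 = -33422/5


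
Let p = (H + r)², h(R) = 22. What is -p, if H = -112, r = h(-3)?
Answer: -8100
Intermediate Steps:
r = 22
p = 8100 (p = (-112 + 22)² = (-90)² = 8100)
-p = -1*8100 = -8100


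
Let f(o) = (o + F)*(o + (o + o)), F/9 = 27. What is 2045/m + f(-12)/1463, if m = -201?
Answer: -60563/3819 ≈ -15.858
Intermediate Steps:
F = 243 (F = 9*27 = 243)
f(o) = 3*o*(243 + o) (f(o) = (o + 243)*(o + (o + o)) = (243 + o)*(o + 2*o) = (243 + o)*(3*o) = 3*o*(243 + o))
2045/m + f(-12)/1463 = 2045/(-201) + (3*(-12)*(243 - 12))/1463 = 2045*(-1/201) + (3*(-12)*231)*(1/1463) = -2045/201 - 8316*1/1463 = -2045/201 - 108/19 = -60563/3819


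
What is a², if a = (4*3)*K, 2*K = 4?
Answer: 576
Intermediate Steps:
K = 2 (K = (½)*4 = 2)
a = 24 (a = (4*3)*2 = 12*2 = 24)
a² = 24² = 576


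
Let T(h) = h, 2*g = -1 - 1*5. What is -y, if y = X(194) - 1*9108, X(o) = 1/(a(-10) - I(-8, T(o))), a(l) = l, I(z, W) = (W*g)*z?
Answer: 42497929/4666 ≈ 9108.0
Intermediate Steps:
g = -3 (g = (-1 - 1*5)/2 = (-1 - 5)/2 = (1/2)*(-6) = -3)
I(z, W) = -3*W*z (I(z, W) = (W*(-3))*z = (-3*W)*z = -3*W*z)
X(o) = 1/(-10 - 24*o) (X(o) = 1/(-10 - (-3)*o*(-8)) = 1/(-10 - 24*o))
y = -42497929/4666 (y = -1/(10 + 24*194) - 1*9108 = -1/(10 + 4656) - 9108 = -1/4666 - 9108 = -42497929/4666 ≈ -9108.0)
-y = -1*(-42497929/4666) = 42497929/4666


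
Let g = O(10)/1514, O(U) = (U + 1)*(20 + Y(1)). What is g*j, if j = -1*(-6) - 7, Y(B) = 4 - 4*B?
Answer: -110/757 ≈ -0.14531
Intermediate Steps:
j = -1 (j = 6 - 7 = -1)
O(U) = 20 + 20*U (O(U) = (U + 1)*(20 + (4 - 4*1)) = (1 + U)*(20 + (4 - 4)) = (1 + U)*(20 + 0) = (1 + U)*20 = 20 + 20*U)
g = 110/757 (g = (20 + 20*10)/1514 = (20 + 200)*(1/1514) = 220*(1/1514) = 110/757 ≈ 0.14531)
g*j = (110/757)*(-1) = -110/757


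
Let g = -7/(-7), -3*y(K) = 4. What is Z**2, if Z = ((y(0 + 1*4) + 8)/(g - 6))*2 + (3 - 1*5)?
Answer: 196/9 ≈ 21.778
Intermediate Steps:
y(K) = -4/3 (y(K) = -1/3*4 = -4/3)
g = 1 (g = -7*(-1/7) = 1)
Z = -14/3 (Z = ((-4/3 + 8)/(1 - 6))*2 + (3 - 1*5) = ((20/3)/(-5))*2 + (3 - 5) = ((20/3)*(-1/5))*2 - 2 = -4/3*2 - 2 = -8/3 - 2 = -14/3 ≈ -4.6667)
Z**2 = (-14/3)**2 = 196/9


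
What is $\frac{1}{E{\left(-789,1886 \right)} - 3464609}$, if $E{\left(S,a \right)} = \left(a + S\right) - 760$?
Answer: $- \frac{1}{3464272} \approx -2.8866 \cdot 10^{-7}$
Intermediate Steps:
$E{\left(S,a \right)} = -760 + S + a$ ($E{\left(S,a \right)} = \left(S + a\right) - 760 = -760 + S + a$)
$\frac{1}{E{\left(-789,1886 \right)} - 3464609} = \frac{1}{\left(-760 - 789 + 1886\right) - 3464609} = \frac{1}{337 - 3464609} = \frac{1}{-3464272} = - \frac{1}{3464272}$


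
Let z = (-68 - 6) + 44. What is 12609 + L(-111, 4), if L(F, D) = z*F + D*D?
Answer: 15955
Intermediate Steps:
z = -30 (z = -74 + 44 = -30)
L(F, D) = D² - 30*F (L(F, D) = -30*F + D*D = -30*F + D² = D² - 30*F)
12609 + L(-111, 4) = 12609 + (4² - 30*(-111)) = 12609 + (16 + 3330) = 12609 + 3346 = 15955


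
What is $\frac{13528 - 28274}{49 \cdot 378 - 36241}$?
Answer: $\frac{14746}{17719} \approx 0.83221$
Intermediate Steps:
$\frac{13528 - 28274}{49 \cdot 378 - 36241} = - \frac{14746}{18522 - 36241} = - \frac{14746}{-17719} = \left(-14746\right) \left(- \frac{1}{17719}\right) = \frac{14746}{17719}$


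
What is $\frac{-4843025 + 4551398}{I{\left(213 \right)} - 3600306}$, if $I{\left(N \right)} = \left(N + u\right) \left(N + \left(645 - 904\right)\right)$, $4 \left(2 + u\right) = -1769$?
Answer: $\frac{583254}{7179337} \approx 0.081241$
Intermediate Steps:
$u = - \frac{1777}{4}$ ($u = -2 + \frac{1}{4} \left(-1769\right) = -2 - \frac{1769}{4} = - \frac{1777}{4} \approx -444.25$)
$I{\left(N \right)} = \left(-259 + N\right) \left(- \frac{1777}{4} + N\right)$ ($I{\left(N \right)} = \left(N - \frac{1777}{4}\right) \left(N + \left(645 - 904\right)\right) = \left(- \frac{1777}{4} + N\right) \left(N - 259\right) = \left(- \frac{1777}{4} + N\right) \left(-259 + N\right) = \left(-259 + N\right) \left(- \frac{1777}{4} + N\right)$)
$\frac{-4843025 + 4551398}{I{\left(213 \right)} - 3600306} = \frac{-4843025 + 4551398}{\left(\frac{460243}{4} + 213^{2} - \frac{599169}{4}\right) - 3600306} = - \frac{291627}{\left(\frac{460243}{4} + 45369 - \frac{599169}{4}\right) - 3600306} = - \frac{291627}{\frac{21275}{2} - 3600306} = - \frac{291627}{- \frac{7179337}{2}} = \left(-291627\right) \left(- \frac{2}{7179337}\right) = \frac{583254}{7179337}$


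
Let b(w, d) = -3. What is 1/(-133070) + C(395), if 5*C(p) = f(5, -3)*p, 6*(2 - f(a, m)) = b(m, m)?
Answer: 13140662/66535 ≈ 197.50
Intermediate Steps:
f(a, m) = 5/2 (f(a, m) = 2 - ⅙*(-3) = 2 + ½ = 5/2)
C(p) = p/2 (C(p) = (5*p/2)/5 = p/2)
1/(-133070) + C(395) = 1/(-133070) + (½)*395 = -1/133070 + 395/2 = 13140662/66535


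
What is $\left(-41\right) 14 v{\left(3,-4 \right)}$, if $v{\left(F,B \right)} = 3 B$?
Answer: $6888$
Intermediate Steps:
$\left(-41\right) 14 v{\left(3,-4 \right)} = \left(-41\right) 14 \cdot 3 \left(-4\right) = \left(-574\right) \left(-12\right) = 6888$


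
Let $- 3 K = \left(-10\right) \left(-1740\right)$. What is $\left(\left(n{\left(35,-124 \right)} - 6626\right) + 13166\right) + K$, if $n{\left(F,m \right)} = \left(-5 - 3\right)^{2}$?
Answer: $804$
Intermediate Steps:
$n{\left(F,m \right)} = 64$ ($n{\left(F,m \right)} = \left(-8\right)^{2} = 64$)
$K = -5800$ ($K = - \frac{\left(-10\right) \left(-1740\right)}{3} = \left(- \frac{1}{3}\right) 17400 = -5800$)
$\left(\left(n{\left(35,-124 \right)} - 6626\right) + 13166\right) + K = \left(\left(64 - 6626\right) + 13166\right) - 5800 = \left(-6562 + 13166\right) - 5800 = 6604 - 5800 = 804$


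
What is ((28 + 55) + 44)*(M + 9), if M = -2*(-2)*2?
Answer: 2159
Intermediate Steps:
M = 8 (M = 4*2 = 8)
((28 + 55) + 44)*(M + 9) = ((28 + 55) + 44)*(8 + 9) = (83 + 44)*17 = 127*17 = 2159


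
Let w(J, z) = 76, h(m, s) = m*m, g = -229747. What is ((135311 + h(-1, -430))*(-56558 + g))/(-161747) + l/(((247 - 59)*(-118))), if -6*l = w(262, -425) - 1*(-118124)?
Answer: 214855621583335/897048862 ≈ 2.3951e+5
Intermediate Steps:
h(m, s) = m**2
l = -19700 (l = -(76 - 1*(-118124))/6 = -(76 + 118124)/6 = -1/6*118200 = -19700)
((135311 + h(-1, -430))*(-56558 + g))/(-161747) + l/(((247 - 59)*(-118))) = ((135311 + (-1)**2)*(-56558 - 229747))/(-161747) - 19700*(-1/(118*(247 - 59))) = ((135311 + 1)*(-286305))*(-1/161747) - 19700/(188*(-118)) = (135312*(-286305))*(-1/161747) - 19700/(-22184) = -38740502160*(-1/161747) - 19700*(-1/22184) = 38740502160/161747 + 4925/5546 = 214855621583335/897048862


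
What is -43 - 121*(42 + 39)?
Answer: -9844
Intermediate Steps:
-43 - 121*(42 + 39) = -43 - 121*81 = -43 - 9801 = -9844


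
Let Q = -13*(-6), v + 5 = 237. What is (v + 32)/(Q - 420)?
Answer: -44/57 ≈ -0.77193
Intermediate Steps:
v = 232 (v = -5 + 237 = 232)
Q = 78
(v + 32)/(Q - 420) = (232 + 32)/(78 - 420) = 264/(-342) = 264*(-1/342) = -44/57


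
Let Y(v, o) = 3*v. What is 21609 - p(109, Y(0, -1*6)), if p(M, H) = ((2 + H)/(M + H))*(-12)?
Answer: 2355405/109 ≈ 21609.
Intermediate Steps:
p(M, H) = -12*(2 + H)/(H + M) (p(M, H) = ((2 + H)/(H + M))*(-12) = -12*(2 + H)/(H + M))
21609 - p(109, Y(0, -1*6)) = 21609 - 12*(-2 - 3*0)/(3*0 + 109) = 21609 - 12*(-2 - 1*0)/(0 + 109) = 21609 - 12*(-2 + 0)/109 = 21609 - 12*(-2)/109 = 21609 - 1*(-24/109) = 21609 + 24/109 = 2355405/109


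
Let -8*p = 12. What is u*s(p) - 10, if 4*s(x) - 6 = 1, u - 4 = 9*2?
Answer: 57/2 ≈ 28.500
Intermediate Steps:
u = 22 (u = 4 + 9*2 = 4 + 18 = 22)
p = -3/2 (p = -1/8*12 = -3/2 ≈ -1.5000)
s(x) = 7/4 (s(x) = 3/2 + (1/4)*1 = 3/2 + 1/4 = 7/4)
u*s(p) - 10 = 22*(7/4) - 10 = 77/2 - 10 = 57/2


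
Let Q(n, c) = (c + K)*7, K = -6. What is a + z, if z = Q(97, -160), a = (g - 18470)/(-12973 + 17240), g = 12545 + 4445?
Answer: -4959734/4267 ≈ -1162.3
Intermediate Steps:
Q(n, c) = -42 + 7*c (Q(n, c) = (c - 6)*7 = (-6 + c)*7 = -42 + 7*c)
g = 16990
a = -1480/4267 (a = (16990 - 18470)/(-12973 + 17240) = -1480/4267 ≈ -0.34685)
z = -1162 (z = -42 + 7*(-160) = -42 - 1120 = -1162)
a + z = -1480/4267 - 1162 = -4959734/4267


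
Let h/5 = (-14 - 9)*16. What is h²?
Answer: 3385600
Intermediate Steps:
h = -1840 (h = 5*((-14 - 9)*16) = 5*(-23*16) = 5*(-368) = -1840)
h² = (-1840)² = 3385600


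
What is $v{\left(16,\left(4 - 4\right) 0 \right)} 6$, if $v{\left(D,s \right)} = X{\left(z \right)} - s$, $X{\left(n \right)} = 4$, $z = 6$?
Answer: $24$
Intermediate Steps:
$v{\left(D,s \right)} = 4 - s$
$v{\left(16,\left(4 - 4\right) 0 \right)} 6 = \left(4 - \left(4 - 4\right) 0\right) 6 = \left(4 - 0 \cdot 0\right) 6 = \left(4 - 0\right) 6 = \left(4 + 0\right) 6 = 4 \cdot 6 = 24$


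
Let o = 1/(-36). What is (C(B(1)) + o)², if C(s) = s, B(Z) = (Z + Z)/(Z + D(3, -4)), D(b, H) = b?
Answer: 289/1296 ≈ 0.22299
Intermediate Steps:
o = -1/36 ≈ -0.027778
B(Z) = 2*Z/(3 + Z) (B(Z) = (Z + Z)/(Z + 3) = (2*Z)/(3 + Z) = 2*Z/(3 + Z))
(C(B(1)) + o)² = (2*1/(3 + 1) - 1/36)² = (2*1/4 - 1/36)² = (2*1*(¼) - 1/36)² = (½ - 1/36)² = (17/36)² = 289/1296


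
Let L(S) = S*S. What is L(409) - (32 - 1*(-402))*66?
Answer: 138637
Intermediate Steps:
L(S) = S**2
L(409) - (32 - 1*(-402))*66 = 409**2 - (32 - 1*(-402))*66 = 167281 - (32 + 402)*66 = 167281 - 434*66 = 167281 - 1*28644 = 167281 - 28644 = 138637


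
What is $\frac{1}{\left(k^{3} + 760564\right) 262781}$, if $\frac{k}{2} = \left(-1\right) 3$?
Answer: $\frac{1}{199805007788} \approx 5.0049 \cdot 10^{-12}$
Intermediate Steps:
$k = -6$ ($k = 2 \left(\left(-1\right) 3\right) = 2 \left(-3\right) = -6$)
$\frac{1}{\left(k^{3} + 760564\right) 262781} = \frac{1}{\left(\left(-6\right)^{3} + 760564\right) 262781} = \frac{1}{-216 + 760564} \cdot \frac{1}{262781} = \frac{1}{760348} \cdot \frac{1}{262781} = \frac{1}{199805007788}$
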